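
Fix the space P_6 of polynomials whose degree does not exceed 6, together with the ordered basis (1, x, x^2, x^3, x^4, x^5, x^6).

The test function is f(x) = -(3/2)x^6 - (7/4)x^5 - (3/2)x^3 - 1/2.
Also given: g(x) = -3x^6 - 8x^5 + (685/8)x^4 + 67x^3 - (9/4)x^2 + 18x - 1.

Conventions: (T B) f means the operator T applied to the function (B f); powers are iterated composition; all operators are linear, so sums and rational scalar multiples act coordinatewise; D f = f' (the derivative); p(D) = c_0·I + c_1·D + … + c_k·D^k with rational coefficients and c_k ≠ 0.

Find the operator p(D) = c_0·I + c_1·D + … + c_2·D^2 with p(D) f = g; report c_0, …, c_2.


p(D) = 2·I + (1/2)·D − 2·D^2, i.e. c_0 = 2, c_1 = 1/2, c_2 = -2

D^0 f = -(3/2)x^6 - (7/4)x^5 - (3/2)x^3 - 1/2
D^1 f = -9x^5 - (35/4)x^4 - (9/2)x^2
D^2 f = -45x^4 - 35x^3 - 9x
matching coefficients of g against c_0 f + c_1 Df + … from the top degree down determines the c_i
solution: c_0 = 2, c_1 = 1/2, c_2 = -2


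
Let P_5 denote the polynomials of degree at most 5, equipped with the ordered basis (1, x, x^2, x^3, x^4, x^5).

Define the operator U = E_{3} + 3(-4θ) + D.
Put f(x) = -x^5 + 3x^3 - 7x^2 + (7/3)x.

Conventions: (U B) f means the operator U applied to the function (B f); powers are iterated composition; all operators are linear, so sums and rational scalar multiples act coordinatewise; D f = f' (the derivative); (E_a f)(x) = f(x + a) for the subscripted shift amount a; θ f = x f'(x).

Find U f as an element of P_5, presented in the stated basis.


E_{3} f = -x^5 - 15x^4 - 87x^3 - 250x^2 - (1091/3)x - 218
θ f = -5x^5 + 9x^3 - 14x^2 + (7/3)x
(-4θ) f = 20x^5 - 36x^3 + 56x^2 - (28/3)x
(3(-4θ)) f = 60x^5 - 108x^3 + 168x^2 - 28x
D f = -5x^4 + 9x^2 - 14x + 7/3
(E_{3} + 3(-4θ) + D) f = 59x^5 - 20x^4 - 195x^3 - 73x^2 - (1217/3)x - 647/3

g(x) = 59x^5 - 20x^4 - 195x^3 - 73x^2 - (1217/3)x - 647/3


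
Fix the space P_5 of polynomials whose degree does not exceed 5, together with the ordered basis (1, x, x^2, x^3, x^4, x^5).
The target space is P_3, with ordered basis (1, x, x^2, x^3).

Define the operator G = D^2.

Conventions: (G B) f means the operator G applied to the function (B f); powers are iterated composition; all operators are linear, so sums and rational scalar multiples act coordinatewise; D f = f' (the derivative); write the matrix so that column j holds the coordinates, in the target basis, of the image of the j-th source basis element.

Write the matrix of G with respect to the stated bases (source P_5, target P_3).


the matrix is [[0, 0, 2, 0, 0, 0]; [0, 0, 0, 6, 0, 0]; [0, 0, 0, 0, 12, 0]; [0, 0, 0, 0, 0, 20]] (rows listed top to bottom)

image of 1: 0
image of x: 0
image of x^2: 2
image of x^3: 6x
image of x^4: 12x^2
image of x^5: 20x^3
each image's coordinates form column j of the matrix


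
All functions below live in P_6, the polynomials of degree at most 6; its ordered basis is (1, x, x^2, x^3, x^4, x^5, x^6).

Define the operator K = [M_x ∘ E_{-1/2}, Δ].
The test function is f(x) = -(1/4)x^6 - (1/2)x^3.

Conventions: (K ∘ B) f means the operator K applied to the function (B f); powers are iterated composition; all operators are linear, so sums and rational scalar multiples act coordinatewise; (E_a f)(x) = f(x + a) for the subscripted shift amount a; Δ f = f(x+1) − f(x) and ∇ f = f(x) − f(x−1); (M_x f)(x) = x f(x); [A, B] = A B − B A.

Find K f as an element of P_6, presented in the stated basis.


Δ f = -(3/2)x^5 - (15/4)x^4 - 5x^3 - (21/4)x^2 - 3x - 3/4
E_{-1/2} Δ f = -(3/2)x^5 - (5/4)x^3 - (3/2)x^2 - (3/32)x - 1/8
M_x E_{-1/2} Δ f = -(3/2)x^6 - (5/4)x^4 - (3/2)x^3 - (3/32)x^2 - (1/8)x
E_{-1/2} f = -(1/4)x^6 + (3/4)x^5 - (15/16)x^4 + (1/8)x^3 + (33/64)x^2 - (21/64)x + 15/256
M_x E_{-1/2} f = -(1/4)x^7 + (3/4)x^6 - (15/16)x^5 + (1/8)x^4 + (33/64)x^3 - (21/64)x^2 + (15/256)x
Δ (M_x ∘ E_{-1/2}) f = -(7/4)x^6 - (3/4)x^5 - (35/16)x^4 - (21/8)x^3 - (69/64)x^2 - (35/64)x - 17/256
[M_x ∘ E_{-1/2}, Δ] f = (1/4)x^6 + (3/4)x^5 + (15/16)x^4 + (9/8)x^3 + (63/64)x^2 + (27/64)x + 17/256

the result is g(x) = (1/4)x^6 + (3/4)x^5 + (15/16)x^4 + (9/8)x^3 + (63/64)x^2 + (27/64)x + 17/256


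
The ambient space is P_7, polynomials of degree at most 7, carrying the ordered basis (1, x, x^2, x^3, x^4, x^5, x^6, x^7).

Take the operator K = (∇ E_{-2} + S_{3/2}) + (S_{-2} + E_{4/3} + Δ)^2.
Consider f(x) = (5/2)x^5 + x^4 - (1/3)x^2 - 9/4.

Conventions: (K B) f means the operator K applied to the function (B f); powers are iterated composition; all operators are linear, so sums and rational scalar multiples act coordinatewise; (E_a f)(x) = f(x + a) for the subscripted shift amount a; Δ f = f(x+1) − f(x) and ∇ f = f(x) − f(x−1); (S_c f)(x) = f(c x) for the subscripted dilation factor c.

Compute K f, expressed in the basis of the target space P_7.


the image equals g(x) = (154975/64)x^5 - (4885/48)x^4 - (7183/3)x^3 - (37865/108)x^2 - (36245/54)x + 936865/972

E_{-2} f = (5/2)x^5 - 24x^4 + 92x^3 - (529/3)x^2 + (508/3)x - 811/12
∇ E_{-2} f = (25/2)x^4 - 121x^3 + 445x^2 - (4423/6)x + 2785/6
S_{3/2} f = (1215/64)x^5 + (81/16)x^4 - (3/4)x^2 - 9/4
(∇ E_{-2} + S_{3/2}) f = (1215/64)x^5 + (281/16)x^4 - 121x^3 + (1777/4)x^2 - (4423/6)x + 5543/12
S_{-2} f = -80x^5 + 16x^4 - (4/3)x^2 - 9/4
E_{4/3} f = (5/2)x^5 + (53/3)x^4 + (448/9)x^3 + (1879/27)x^2 + (3896/81)x + 10549/972
Δ f = (25/2)x^4 + 29x^3 + 31x^2 + (95/6)x + 19/6
(S_{-2} + E_{4/3} + Δ) f = -(155/2)x^5 + (277/6)x^4 + (709/9)x^3 + (2680/27)x^2 + (10357/162)x + 2860/243
S_{-2} (S_{-2} + E_{4/3} + Δ) f = 2480x^5 + (2216/3)x^4 - (5672/9)x^3 + (10720/27)x^2 - (10357/81)x + 2860/243
E_{4/3} (S_{-2} + E_{4/3} + Δ) f = -(155/2)x^5 - (941/2)x^4 - (9475/9)x^3 - (8372/9)x^2 - (6187/162)x + 22642/81
Δ (S_{-2} + E_{4/3} + Δ) f = -(775/2)x^4 - (1771/3)x^3 - (785/3)x^2 + (12529/54)x + 34123/162
(S_{-2} + E_{4/3} + Δ) (S_{-2} + E_{4/3} + Δ) f = (4805/2)x^5 - (358/3)x^4 - (6820/3)x^3 - (21461/27)x^2 + (1781/27)x + 243941/486
((∇ E_{-2} + S_{3/2}) + (S_{-2} + E_{4/3} + Δ)^2) f = (154975/64)x^5 - (4885/48)x^4 - (7183/3)x^3 - (37865/108)x^2 - (36245/54)x + 936865/972


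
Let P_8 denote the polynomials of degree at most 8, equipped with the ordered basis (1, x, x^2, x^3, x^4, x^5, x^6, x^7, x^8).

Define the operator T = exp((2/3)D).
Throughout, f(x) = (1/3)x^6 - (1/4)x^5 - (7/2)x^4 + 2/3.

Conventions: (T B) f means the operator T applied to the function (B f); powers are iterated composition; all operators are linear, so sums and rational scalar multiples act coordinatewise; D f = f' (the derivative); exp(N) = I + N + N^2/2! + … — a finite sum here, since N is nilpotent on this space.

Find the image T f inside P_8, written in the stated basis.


the image equals g(x) = (1/3)x^6 + (13/12)x^5 - (19/9)x^4 - (686/81)x^3 - (736/81)x^2 - (1004/243)x - 62/2187

order-1 term: (4/3)x^5 - (5/6)x^4 - (28/3)x^3
order-2 term: (20/9)x^4 - (10/9)x^3 - (28/3)x^2
order-3 term: (160/81)x^3 - (20/27)x^2 - (112/27)x
order-4 term: (80/81)x^2 - (20/81)x - 56/81
order-5 term: (64/243)x - 8/243
order-6 term: 64/2187
the series for exp((2/3)D) f terminates at order 6
exp((2/3)D) f = (1/3)x^6 + (13/12)x^5 - (19/9)x^4 - (686/81)x^3 - (736/81)x^2 - (1004/243)x - 62/2187


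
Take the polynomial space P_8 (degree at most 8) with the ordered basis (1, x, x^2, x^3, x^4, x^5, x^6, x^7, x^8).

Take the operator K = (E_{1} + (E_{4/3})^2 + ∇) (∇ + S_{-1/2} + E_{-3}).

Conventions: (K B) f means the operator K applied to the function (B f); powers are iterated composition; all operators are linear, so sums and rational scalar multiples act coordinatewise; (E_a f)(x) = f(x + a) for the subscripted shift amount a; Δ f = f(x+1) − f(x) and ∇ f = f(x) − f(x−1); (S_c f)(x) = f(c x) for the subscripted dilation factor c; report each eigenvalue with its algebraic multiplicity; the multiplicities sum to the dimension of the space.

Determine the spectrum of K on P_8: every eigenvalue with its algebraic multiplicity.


image of 1: 4
image of x: x - 5/3
image of x^2: (5/2)x^2 + (11/3)x + 56/9
image of x^3: (7/4)x^3 + (1/4)x^2 + (32/3)x + 3853/108
image of x^4: (17/8)x^4 + (23/6)x^3 + (88/3)x^2 + (8555/54)x - 7936/81
image of x^5: (31/16)x^5 + (125/48)x^4 + (380/9)x^3 + (81305/216)x^2 - (41600/81)x + 3257005/3888
image of x^6: (65/32)x^6 + (71/16)x^5 + (205/3)x^4 + (166855/216)x^3 - (40640/27)x^2 + (6563891/1296)x - 2111344/729
image of x^7: (127/64)x^7 + (847/192)x^6 + (553/6)x^5 + (2306255/1728)x^4 - (287840/81)x^3 + (91545307/5184)x^2 - (14822416/729)x + 2079880693/139968
image of x^8: (257/128)x^8 + (263/48)x^7 + (1127/9)x^6 + (928445/432)x^5 - (572320/81)x^4 + (183439781/3888)x^3 - (59203648/729)x^2 + (4162913675/34992)x - 367130176/6561
the matrix is upper triangular; its diagonal is (4, 1, 5/2, 7/4, 17/8, 31/16, 65/32, 127/64, 257/128)
for a triangular matrix the eigenvalues are the diagonal entries, with algebraic multiplicity their repetition count

λ = 1 (multiplicity 1), λ = 7/4 (multiplicity 1), λ = 31/16 (multiplicity 1), λ = 127/64 (multiplicity 1), λ = 257/128 (multiplicity 1), λ = 65/32 (multiplicity 1), λ = 17/8 (multiplicity 1), λ = 5/2 (multiplicity 1), λ = 4 (multiplicity 1)


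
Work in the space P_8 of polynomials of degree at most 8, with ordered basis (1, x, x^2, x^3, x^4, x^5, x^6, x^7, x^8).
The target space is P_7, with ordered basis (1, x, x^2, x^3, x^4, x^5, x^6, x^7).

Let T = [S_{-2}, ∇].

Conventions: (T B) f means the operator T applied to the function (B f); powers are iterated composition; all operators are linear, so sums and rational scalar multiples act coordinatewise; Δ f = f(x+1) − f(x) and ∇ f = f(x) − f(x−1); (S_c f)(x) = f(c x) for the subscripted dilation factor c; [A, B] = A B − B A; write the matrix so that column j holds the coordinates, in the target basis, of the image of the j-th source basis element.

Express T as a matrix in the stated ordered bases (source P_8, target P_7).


image of 1: 0
image of x: 3
image of x^2: -12x + 3
image of x^3: 36x^2 - 18x + 9
image of x^4: -96x^3 + 72x^2 - 72x + 15
image of x^5: 240x^4 - 240x^3 + 360x^2 - 150x + 33
image of x^6: -576x^5 + 720x^4 - 1440x^3 + 900x^2 - 396x + 63
image of x^7: 1344x^6 - 2016x^5 + 5040x^4 - 4200x^3 + 2772x^2 - 882x + 129
image of x^8: -3072x^7 + 5376x^6 - 16128x^5 + 16800x^4 - 14784x^3 + 7056x^2 - 2064x + 255
each image's coordinates form column j of the matrix

the matrix is [[0, 3, 3, 9, 15, 33, 63, 129, 255]; [0, 0, -12, -18, -72, -150, -396, -882, -2064]; [0, 0, 0, 36, 72, 360, 900, 2772, 7056]; [0, 0, 0, 0, -96, -240, -1440, -4200, -14784]; [0, 0, 0, 0, 0, 240, 720, 5040, 16800]; [0, 0, 0, 0, 0, 0, -576, -2016, -16128]; [0, 0, 0, 0, 0, 0, 0, 1344, 5376]; [0, 0, 0, 0, 0, 0, 0, 0, -3072]] (rows listed top to bottom)


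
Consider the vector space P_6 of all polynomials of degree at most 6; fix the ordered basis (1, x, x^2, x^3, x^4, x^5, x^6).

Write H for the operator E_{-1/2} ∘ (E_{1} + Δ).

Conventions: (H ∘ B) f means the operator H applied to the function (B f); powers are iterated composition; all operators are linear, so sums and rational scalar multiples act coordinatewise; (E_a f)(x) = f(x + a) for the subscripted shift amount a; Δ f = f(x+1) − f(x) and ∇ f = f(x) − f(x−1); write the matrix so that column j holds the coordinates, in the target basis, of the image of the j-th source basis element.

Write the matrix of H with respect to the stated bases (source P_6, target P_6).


the matrix is [[1, 3/2, 1/4, 3/8, 1/16, 3/32, 1/64]; [0, 1, 3, 3/4, 3/2, 5/16, 9/16]; [0, 0, 1, 9/2, 3/2, 15/4, 15/16]; [0, 0, 0, 1, 6, 5/2, 15/2]; [0, 0, 0, 0, 1, 15/2, 15/4]; [0, 0, 0, 0, 0, 1, 9]; [0, 0, 0, 0, 0, 0, 1]] (rows listed top to bottom)

image of 1: 1
image of x: x + 3/2
image of x^2: x^2 + 3x + 1/4
image of x^3: x^3 + (9/2)x^2 + (3/4)x + 3/8
image of x^4: x^4 + 6x^3 + (3/2)x^2 + (3/2)x + 1/16
image of x^5: x^5 + (15/2)x^4 + (5/2)x^3 + (15/4)x^2 + (5/16)x + 3/32
image of x^6: x^6 + 9x^5 + (15/4)x^4 + (15/2)x^3 + (15/16)x^2 + (9/16)x + 1/64
each image's coordinates form column j of the matrix


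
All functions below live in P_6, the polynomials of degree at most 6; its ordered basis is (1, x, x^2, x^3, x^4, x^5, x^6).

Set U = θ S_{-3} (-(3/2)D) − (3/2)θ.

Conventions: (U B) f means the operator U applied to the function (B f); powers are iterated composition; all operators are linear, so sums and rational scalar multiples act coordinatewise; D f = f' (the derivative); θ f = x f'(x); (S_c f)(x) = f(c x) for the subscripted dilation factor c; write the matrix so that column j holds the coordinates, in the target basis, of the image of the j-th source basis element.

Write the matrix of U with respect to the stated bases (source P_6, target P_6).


the matrix is [[0, 0, 0, 0, 0, 0, 0]; [0, -3/2, 9, 0, 0, 0, 0]; [0, 0, -3, -81, 0, 0, 0]; [0, 0, 0, -9/2, 486, 0, 0]; [0, 0, 0, 0, -6, -2430, 0]; [0, 0, 0, 0, 0, -15/2, 10935]; [0, 0, 0, 0, 0, 0, -9]] (rows listed top to bottom)

image of 1: 0
image of x: -(3/2)x
image of x^2: -3x^2 + 9x
image of x^3: -(9/2)x^3 - 81x^2
image of x^4: -6x^4 + 486x^3
image of x^5: -(15/2)x^5 - 2430x^4
image of x^6: -9x^6 + 10935x^5
each image's coordinates form column j of the matrix


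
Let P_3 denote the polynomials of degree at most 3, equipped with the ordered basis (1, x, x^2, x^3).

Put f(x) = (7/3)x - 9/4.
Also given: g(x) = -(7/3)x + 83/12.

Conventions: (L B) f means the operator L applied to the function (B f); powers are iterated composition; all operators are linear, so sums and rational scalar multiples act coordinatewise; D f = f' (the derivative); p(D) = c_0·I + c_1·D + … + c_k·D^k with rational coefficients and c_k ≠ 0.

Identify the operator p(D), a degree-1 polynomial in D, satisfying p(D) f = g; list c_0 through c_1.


p(D) = -I + 2·D, i.e. c_0 = -1, c_1 = 2

D^0 f = (7/3)x - 9/4
D^1 f = 7/3
matching coefficients of g against c_0 f + c_1 Df + … from the top degree down determines the c_i
solution: c_0 = -1, c_1 = 2


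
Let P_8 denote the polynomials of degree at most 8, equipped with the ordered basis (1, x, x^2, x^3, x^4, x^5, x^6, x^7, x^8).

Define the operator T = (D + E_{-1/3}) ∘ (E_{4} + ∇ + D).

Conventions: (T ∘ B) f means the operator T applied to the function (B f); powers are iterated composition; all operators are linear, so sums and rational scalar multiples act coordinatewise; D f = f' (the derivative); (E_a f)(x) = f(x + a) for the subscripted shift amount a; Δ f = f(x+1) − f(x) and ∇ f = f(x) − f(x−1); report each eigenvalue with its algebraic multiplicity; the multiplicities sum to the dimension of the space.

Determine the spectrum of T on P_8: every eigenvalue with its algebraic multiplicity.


λ = 1 (multiplicity 9)

image of 1: 1
image of x: x + 20/3
image of x^2: x^2 + (40/3)x + 208/9
image of x^3: x^3 + 20x^2 + (208/3)x + 2618/27
image of x^4: x^4 + (80/3)x^3 + (416/3)x^2 + (10472/27)x + 35434/81
image of x^5: x^5 + (100/3)x^4 + (2080/9)x^3 + (26180/27)x^2 + (177170/81)x + 471914/243
image of x^6: x^6 + 40x^5 + (1040/3)x^4 + (52360/27)x^3 + (177170/27)x^2 + (943828/81)x + 6250798/729
image of x^7: x^7 + (140/3)x^6 + (1456/3)x^5 + (91630/27)x^4 + (1240190/81)x^3 + (3303398/81)x^2 + (43755586/729)x + 82193930/2187
image of x^8: x^8 + (160/3)x^7 + (5824/9)x^6 + (146608/27)x^5 + (2480380/81)x^4 + (26427184/243)x^3 + (175022344/729)x^2 + (657551440/2187)x + 1074309202/6561
the matrix is upper triangular; its diagonal is (1, 1, 1, 1, 1, 1, 1, 1, 1)
for a triangular matrix the eigenvalues are the diagonal entries, with algebraic multiplicity their repetition count


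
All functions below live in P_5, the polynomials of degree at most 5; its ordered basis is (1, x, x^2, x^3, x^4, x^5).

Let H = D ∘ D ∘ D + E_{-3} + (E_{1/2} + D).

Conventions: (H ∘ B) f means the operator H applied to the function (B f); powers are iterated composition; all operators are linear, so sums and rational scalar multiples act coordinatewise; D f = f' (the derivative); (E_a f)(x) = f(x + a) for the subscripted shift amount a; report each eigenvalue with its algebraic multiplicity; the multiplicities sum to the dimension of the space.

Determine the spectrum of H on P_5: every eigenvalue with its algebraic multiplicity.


image of 1: 2
image of x: 2x - 3/2
image of x^2: 2x^2 - 3x + 37/4
image of x^3: 2x^3 - (9/2)x^2 + (111/4)x - 167/8
image of x^4: 2x^4 - 6x^3 + (111/2)x^2 - (167/2)x + 1297/16
image of x^5: 2x^5 - (15/2)x^4 + (185/2)x^3 - (835/4)x^2 + (6485/16)x - 7775/32
the matrix is upper triangular; its diagonal is (2, 2, 2, 2, 2, 2)
for a triangular matrix the eigenvalues are the diagonal entries, with algebraic multiplicity their repetition count

λ = 2 (multiplicity 6)


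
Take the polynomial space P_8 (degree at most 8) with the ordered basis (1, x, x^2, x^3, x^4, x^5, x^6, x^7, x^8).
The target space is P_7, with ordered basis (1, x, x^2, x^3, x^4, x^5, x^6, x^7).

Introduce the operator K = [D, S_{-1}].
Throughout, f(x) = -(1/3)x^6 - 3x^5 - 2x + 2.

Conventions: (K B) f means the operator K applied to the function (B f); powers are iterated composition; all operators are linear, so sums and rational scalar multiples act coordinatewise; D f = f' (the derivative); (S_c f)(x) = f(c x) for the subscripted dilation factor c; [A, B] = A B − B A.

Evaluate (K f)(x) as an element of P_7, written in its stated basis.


S_{-1} f = -(1/3)x^6 + 3x^5 + 2x + 2
D S_{-1} f = -2x^5 + 15x^4 + 2
D f = -2x^5 - 15x^4 - 2
S_{-1} D f = 2x^5 - 15x^4 - 2
[D, S_{-1}] f = -4x^5 + 30x^4 + 4

g(x) = -4x^5 + 30x^4 + 4


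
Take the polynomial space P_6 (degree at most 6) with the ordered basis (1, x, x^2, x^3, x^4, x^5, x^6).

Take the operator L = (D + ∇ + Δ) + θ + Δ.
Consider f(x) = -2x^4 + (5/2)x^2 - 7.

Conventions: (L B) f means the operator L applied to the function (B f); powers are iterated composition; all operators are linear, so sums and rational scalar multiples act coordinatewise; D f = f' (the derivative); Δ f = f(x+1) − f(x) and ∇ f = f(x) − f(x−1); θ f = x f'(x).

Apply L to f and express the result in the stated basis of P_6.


D f = -8x^3 + 5x
∇ f = -8x^3 + 12x^2 - 3x - 1/2
Δ f = -8x^3 - 12x^2 - 3x + 1/2
(D + ∇ + Δ) f = -24x^3 - x
θ f = -8x^4 + 5x^2
Δ f = -8x^3 - 12x^2 - 3x + 1/2
((D + ∇ + Δ) + θ + Δ) f = -8x^4 - 32x^3 - 7x^2 - 4x + 1/2

the result is g(x) = -8x^4 - 32x^3 - 7x^2 - 4x + 1/2


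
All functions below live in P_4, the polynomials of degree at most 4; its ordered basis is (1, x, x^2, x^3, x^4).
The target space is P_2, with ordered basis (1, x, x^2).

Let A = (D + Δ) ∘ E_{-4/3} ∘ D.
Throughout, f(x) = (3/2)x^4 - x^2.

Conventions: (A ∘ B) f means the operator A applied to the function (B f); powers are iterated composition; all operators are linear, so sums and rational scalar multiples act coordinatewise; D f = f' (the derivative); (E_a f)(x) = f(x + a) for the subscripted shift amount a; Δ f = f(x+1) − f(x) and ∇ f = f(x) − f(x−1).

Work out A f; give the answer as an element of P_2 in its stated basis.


the result is g(x) = 36x^2 - 78x + 42

D f = 6x^3 - 2x
E_{-4/3} D f = 6x^3 - 24x^2 + 30x - 104/9
D E_{-4/3} D f = 18x^2 - 48x + 30
Δ E_{-4/3} D f = 18x^2 - 30x + 12
(D + Δ) E_{-4/3} D f = 36x^2 - 78x + 42


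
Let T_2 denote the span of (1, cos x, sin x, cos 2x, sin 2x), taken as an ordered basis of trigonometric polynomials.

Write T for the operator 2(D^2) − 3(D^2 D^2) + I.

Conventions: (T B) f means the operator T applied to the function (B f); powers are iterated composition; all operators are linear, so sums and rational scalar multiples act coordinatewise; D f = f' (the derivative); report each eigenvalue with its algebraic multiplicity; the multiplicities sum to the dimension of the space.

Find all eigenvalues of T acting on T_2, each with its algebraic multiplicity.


image of 1: 1
image of cos x: -4cos x
image of sin x: -4sin x
image of cos 2x: -55cos 2x
image of sin 2x: -55sin 2x
the matrix is diagonal; its diagonal is (1, -4, -4, -55, -55)
for a triangular matrix the eigenvalues are the diagonal entries, with algebraic multiplicity their repetition count

λ = -55 (multiplicity 2), λ = -4 (multiplicity 2), λ = 1 (multiplicity 1)


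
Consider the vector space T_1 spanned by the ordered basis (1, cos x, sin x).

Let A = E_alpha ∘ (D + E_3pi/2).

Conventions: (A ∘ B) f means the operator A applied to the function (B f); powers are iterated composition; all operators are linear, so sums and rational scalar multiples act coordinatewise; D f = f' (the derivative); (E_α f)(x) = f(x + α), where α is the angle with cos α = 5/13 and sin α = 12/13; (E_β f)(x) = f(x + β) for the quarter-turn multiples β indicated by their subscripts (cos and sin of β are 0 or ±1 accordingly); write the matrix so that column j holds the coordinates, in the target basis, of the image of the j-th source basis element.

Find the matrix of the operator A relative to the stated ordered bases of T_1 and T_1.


the matrix is [[1, 0, 0]; [0, 0, 0]; [0, 0, 0]] (rows listed top to bottom)

image of 1: 1
image of cos x: 0
image of sin x: 0
each image's coordinates form column j of the matrix


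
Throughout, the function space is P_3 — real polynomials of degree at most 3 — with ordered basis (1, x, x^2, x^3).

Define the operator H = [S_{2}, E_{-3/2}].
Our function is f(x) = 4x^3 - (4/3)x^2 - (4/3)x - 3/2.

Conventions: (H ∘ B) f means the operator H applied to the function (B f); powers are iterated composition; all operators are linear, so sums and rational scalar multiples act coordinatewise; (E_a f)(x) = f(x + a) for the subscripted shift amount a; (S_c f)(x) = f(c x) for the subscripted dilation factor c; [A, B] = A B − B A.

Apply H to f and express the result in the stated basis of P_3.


E_{-3/2} f = 4x^3 - (58/3)x^2 + (89/3)x - 16
S_{2} E_{-3/2} f = 32x^3 - (232/3)x^2 + (178/3)x - 16
S_{2} f = 32x^3 - (16/3)x^2 - (8/3)x - 3/2
E_{-3/2} S_{2} f = 32x^3 - (448/3)x^2 + (688/3)x - 235/2
[S_{2}, E_{-3/2}] f = 72x^2 - 170x + 203/2

g(x) = 72x^2 - 170x + 203/2


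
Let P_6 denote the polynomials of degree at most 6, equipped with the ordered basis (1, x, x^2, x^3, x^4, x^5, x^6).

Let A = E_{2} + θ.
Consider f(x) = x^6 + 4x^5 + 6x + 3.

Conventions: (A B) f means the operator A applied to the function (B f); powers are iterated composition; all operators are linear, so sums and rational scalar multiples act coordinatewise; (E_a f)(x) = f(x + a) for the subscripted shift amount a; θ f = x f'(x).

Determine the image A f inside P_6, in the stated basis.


E_{2} f = x^6 + 16x^5 + 100x^4 + 320x^3 + 560x^2 + 518x + 207
θ f = 6x^6 + 20x^5 + 6x
(E_{2} + θ) f = 7x^6 + 36x^5 + 100x^4 + 320x^3 + 560x^2 + 524x + 207

the result is g(x) = 7x^6 + 36x^5 + 100x^4 + 320x^3 + 560x^2 + 524x + 207


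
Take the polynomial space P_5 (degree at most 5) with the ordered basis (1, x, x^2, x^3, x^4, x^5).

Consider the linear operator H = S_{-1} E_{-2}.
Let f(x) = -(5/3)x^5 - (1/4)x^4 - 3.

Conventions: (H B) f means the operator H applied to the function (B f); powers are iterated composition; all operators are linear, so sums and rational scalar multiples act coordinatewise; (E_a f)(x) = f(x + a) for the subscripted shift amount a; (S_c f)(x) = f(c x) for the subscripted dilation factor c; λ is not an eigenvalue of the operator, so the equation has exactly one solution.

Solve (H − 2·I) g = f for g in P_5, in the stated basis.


write g with unknown coordinates in the stated basis and equate coefficients in (H − 2·I) g = f
solving from the highest basis element down gives g = (5/9)x^5 - (191/36)x^4 - (194/9)x^3 - (382/9)x^2 - (376/9)x - 121/9
check: H g = -(5/9)x^5 - (391/36)x^4 - (388/9)x^3 - (764/9)x^2 - (752/9)x - 269/9
so H g − 2·g = -(5/3)x^5 - (1/4)x^4 - 3 = f ✓

g(x) = (5/9)x^5 - (191/36)x^4 - (194/9)x^3 - (382/9)x^2 - (376/9)x - 121/9


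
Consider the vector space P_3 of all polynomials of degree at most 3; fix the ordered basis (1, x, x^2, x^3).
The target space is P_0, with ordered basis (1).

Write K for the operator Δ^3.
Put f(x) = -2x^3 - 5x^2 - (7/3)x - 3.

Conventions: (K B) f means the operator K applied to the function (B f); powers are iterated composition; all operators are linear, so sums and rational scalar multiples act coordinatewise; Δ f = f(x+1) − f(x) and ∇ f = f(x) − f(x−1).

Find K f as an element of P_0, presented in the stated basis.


the image equals g(x) = -12

Δ f = -6x^2 - 16x - 28/3
Δ Δ f = -12x - 22
Δ Δ Δ f = -12


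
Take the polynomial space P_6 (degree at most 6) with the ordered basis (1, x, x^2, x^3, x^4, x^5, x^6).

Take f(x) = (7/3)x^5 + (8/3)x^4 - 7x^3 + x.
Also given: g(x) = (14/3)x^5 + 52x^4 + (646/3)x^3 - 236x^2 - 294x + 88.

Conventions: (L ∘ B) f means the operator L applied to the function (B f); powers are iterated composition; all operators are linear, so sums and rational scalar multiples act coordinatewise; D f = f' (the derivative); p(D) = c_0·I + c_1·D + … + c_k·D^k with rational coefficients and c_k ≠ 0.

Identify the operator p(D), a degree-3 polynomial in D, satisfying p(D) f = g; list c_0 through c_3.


D^0 f = (7/3)x^5 + (8/3)x^4 - 7x^3 + x
D^1 f = (35/3)x^4 + (32/3)x^3 - 21x^2 + 1
D^2 f = (140/3)x^3 + 32x^2 - 42x
D^3 f = 140x^2 + 64x - 42
matching coefficients of g against c_0 f + c_1 Df + … from the top degree down determines the c_i
solution: c_0 = 2, c_1 = 4, c_2 = 4, c_3 = -2

p(D) = 2·I + 4·D + 4·D^2 − 2·D^3, i.e. c_0 = 2, c_1 = 4, c_2 = 4, c_3 = -2


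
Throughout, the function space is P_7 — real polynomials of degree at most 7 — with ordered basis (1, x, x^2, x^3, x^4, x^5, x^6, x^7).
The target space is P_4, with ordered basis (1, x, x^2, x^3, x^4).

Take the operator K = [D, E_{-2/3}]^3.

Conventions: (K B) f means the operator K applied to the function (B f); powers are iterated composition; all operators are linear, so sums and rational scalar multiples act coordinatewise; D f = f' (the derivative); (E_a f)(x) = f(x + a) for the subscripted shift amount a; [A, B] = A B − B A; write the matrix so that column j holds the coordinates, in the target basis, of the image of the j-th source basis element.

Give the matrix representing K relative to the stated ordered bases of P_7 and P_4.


image of 1: 0
image of x: 0
image of x^2: 0
image of x^3: 0
image of x^4: 0
image of x^5: 0
image of x^6: 0
image of x^7: 0
each image's coordinates form column j of the matrix

the matrix is [[0, 0, 0, 0, 0, 0, 0, 0]; [0, 0, 0, 0, 0, 0, 0, 0]; [0, 0, 0, 0, 0, 0, 0, 0]; [0, 0, 0, 0, 0, 0, 0, 0]; [0, 0, 0, 0, 0, 0, 0, 0]] (rows listed top to bottom)


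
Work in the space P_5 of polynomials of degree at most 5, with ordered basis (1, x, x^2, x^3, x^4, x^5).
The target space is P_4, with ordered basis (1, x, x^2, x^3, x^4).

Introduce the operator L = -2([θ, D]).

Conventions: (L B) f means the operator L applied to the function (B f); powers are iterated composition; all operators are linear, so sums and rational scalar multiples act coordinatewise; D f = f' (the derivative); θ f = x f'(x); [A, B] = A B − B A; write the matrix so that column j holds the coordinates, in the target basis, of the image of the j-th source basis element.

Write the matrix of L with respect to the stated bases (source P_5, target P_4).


the matrix is [[0, 2, 0, 0, 0, 0]; [0, 0, 4, 0, 0, 0]; [0, 0, 0, 6, 0, 0]; [0, 0, 0, 0, 8, 0]; [0, 0, 0, 0, 0, 10]] (rows listed top to bottom)

image of 1: 0
image of x: 2
image of x^2: 4x
image of x^3: 6x^2
image of x^4: 8x^3
image of x^5: 10x^4
each image's coordinates form column j of the matrix


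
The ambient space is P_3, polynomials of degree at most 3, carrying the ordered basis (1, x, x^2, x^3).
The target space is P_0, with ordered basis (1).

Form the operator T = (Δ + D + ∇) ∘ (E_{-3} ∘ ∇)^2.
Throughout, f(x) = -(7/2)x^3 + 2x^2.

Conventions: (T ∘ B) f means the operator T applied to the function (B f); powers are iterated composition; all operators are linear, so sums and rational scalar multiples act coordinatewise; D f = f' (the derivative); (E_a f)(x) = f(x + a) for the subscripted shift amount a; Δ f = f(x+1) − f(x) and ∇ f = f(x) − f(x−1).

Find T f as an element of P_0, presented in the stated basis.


the result is g(x) = -63

∇ f = -(21/2)x^2 + (29/2)x - 11/2
E_{-3} ∇ f = -(21/2)x^2 + (155/2)x - 287/2
∇ (E_{-3} ∘ ∇) f = -21x + 88
E_{-3} ∇ (E_{-3} ∘ ∇) f = -21x + 151
Δ (E_{-3} ∘ ∇)^2 f = -21
D (E_{-3} ∘ ∇)^2 f = -21
∇ (E_{-3} ∘ ∇)^2 f = -21
(Δ + D + ∇) (E_{-3} ∘ ∇)^2 f = -63


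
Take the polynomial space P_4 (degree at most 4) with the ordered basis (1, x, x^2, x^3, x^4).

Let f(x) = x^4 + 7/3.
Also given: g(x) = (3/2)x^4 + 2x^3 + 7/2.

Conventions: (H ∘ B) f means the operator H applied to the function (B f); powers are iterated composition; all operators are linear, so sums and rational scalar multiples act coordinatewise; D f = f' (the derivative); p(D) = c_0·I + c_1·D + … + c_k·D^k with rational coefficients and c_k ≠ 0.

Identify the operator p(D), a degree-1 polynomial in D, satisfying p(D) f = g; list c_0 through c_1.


c_0 = 3/2, c_1 = 1/2

D^0 f = x^4 + 7/3
D^1 f = 4x^3
matching coefficients of g against c_0 f + c_1 Df + … from the top degree down determines the c_i
solution: c_0 = 3/2, c_1 = 1/2


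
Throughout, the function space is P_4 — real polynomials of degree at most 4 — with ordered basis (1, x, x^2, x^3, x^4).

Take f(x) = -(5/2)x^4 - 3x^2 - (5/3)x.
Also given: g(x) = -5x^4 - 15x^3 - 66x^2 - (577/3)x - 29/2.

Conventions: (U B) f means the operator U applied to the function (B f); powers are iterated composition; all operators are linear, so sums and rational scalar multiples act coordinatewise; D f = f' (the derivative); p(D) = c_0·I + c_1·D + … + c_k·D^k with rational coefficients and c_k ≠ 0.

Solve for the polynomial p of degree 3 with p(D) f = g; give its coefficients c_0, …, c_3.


D^0 f = -(5/2)x^4 - 3x^2 - (5/3)x
D^1 f = -10x^3 - 6x - 5/3
D^2 f = -30x^2 - 6
D^3 f = -60x
matching coefficients of g against c_0 f + c_1 Df + … from the top degree down determines the c_i
solution: c_0 = 2, c_1 = 3/2, c_2 = 2, c_3 = 3

p(D) = 2·I + (3/2)·D + 2·D^2 + 3·D^3, i.e. c_0 = 2, c_1 = 3/2, c_2 = 2, c_3 = 3


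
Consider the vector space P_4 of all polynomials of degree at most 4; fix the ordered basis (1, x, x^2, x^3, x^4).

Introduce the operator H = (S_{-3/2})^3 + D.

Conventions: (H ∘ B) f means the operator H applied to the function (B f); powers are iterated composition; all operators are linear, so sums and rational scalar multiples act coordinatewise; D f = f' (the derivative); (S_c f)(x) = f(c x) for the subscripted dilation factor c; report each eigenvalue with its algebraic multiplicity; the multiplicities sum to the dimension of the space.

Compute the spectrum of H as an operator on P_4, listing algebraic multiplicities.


λ = -19683/512 (multiplicity 1), λ = -27/8 (multiplicity 1), λ = 1 (multiplicity 1), λ = 729/64 (multiplicity 1), λ = 531441/4096 (multiplicity 1)

image of 1: 1
image of x: -(27/8)x + 1
image of x^2: (729/64)x^2 + 2x
image of x^3: -(19683/512)x^3 + 3x^2
image of x^4: (531441/4096)x^4 + 4x^3
the matrix is upper triangular; its diagonal is (1, -27/8, 729/64, -19683/512, 531441/4096)
for a triangular matrix the eigenvalues are the diagonal entries, with algebraic multiplicity their repetition count


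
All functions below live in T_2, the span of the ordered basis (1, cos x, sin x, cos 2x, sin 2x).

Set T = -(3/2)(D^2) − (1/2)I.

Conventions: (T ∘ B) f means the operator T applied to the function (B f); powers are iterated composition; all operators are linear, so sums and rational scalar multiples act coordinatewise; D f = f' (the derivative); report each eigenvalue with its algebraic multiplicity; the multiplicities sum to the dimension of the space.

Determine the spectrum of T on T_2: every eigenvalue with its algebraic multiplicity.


image of 1: -1/2
image of cos x: cos x
image of sin x: sin x
image of cos 2x: (11/2)cos 2x
image of sin 2x: (11/2)sin 2x
the matrix is diagonal; its diagonal is (-1/2, 1, 1, 11/2, 11/2)
for a triangular matrix the eigenvalues are the diagonal entries, with algebraic multiplicity their repetition count

λ = -1/2 (multiplicity 1), λ = 1 (multiplicity 2), λ = 11/2 (multiplicity 2)


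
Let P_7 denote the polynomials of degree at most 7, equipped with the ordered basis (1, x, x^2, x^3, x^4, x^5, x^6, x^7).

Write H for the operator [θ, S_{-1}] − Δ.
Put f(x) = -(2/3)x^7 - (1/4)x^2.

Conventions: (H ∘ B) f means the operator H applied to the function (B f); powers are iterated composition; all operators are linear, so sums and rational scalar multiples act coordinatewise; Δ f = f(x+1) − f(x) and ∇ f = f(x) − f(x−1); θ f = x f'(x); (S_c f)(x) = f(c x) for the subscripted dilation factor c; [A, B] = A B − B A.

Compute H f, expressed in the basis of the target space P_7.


S_{-1} f = (2/3)x^7 - (1/4)x^2
θ S_{-1} f = (14/3)x^7 - (1/2)x^2
θ f = -(14/3)x^7 - (1/2)x^2
S_{-1} θ f = (14/3)x^7 - (1/2)x^2
[θ, S_{-1}] f = 0
Δ f = -(14/3)x^6 - 14x^5 - (70/3)x^4 - (70/3)x^3 - 14x^2 - (31/6)x - 11/12
(-Δ) f = (14/3)x^6 + 14x^5 + (70/3)x^4 + (70/3)x^3 + 14x^2 + (31/6)x + 11/12
([θ, S_{-1}] − Δ) f = (14/3)x^6 + 14x^5 + (70/3)x^4 + (70/3)x^3 + 14x^2 + (31/6)x + 11/12

the result is g(x) = (14/3)x^6 + 14x^5 + (70/3)x^4 + (70/3)x^3 + 14x^2 + (31/6)x + 11/12


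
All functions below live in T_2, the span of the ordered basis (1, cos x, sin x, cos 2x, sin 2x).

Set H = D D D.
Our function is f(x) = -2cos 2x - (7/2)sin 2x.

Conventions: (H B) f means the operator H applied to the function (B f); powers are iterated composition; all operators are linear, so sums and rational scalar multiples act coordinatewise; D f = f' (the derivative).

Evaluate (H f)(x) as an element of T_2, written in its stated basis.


D f = -7cos 2x + 4sin 2x
D D f = 8cos 2x + 14sin 2x
D D D f = 28cos 2x - 16sin 2x

the image equals g(x) = 28cos 2x - 16sin 2x


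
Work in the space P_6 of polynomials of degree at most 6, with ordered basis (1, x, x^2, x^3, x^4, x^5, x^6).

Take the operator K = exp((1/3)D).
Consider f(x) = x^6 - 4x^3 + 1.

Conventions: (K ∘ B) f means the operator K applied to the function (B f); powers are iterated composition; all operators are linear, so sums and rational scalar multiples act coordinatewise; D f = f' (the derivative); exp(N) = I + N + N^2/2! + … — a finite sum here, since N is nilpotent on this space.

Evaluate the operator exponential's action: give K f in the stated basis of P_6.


order-1 term: 2x^5 - 4x^2
order-2 term: (5/3)x^4 - (4/3)x
order-3 term: (20/27)x^3 - 4/27
order-4 term: (5/27)x^2
order-5 term: (2/81)x
order-6 term: 1/729
the series for exp((1/3)D) f terminates at order 6
exp((1/3)D) f = x^6 + 2x^5 + (5/3)x^4 - (88/27)x^3 - (103/27)x^2 - (106/81)x + 622/729

the result is g(x) = x^6 + 2x^5 + (5/3)x^4 - (88/27)x^3 - (103/27)x^2 - (106/81)x + 622/729


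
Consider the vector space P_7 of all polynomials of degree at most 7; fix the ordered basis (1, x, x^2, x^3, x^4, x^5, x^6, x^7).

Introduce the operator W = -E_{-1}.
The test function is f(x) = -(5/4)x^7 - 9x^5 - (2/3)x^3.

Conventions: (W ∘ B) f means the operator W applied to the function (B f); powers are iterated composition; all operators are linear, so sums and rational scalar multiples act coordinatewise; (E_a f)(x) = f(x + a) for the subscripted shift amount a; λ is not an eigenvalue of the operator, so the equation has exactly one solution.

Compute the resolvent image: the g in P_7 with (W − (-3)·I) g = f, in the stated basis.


write g with unknown coordinates in the stated basis and equate coefficients in (W − (-3)·I) g = f
solving from the highest basis element down gives g = -(5/8)x^7 + (35/16)x^6 - (141/8)x^5 + (2285/32)x^4 - (3169/12)x^3 + (11543/16)x^2 - (21011/16)x + 229493/192
check: W g = (5/8)x^7 - (105/16)x^6 + (351/8)x^5 - (6855/32)x^4 + (9499/12)x^3 - (34629/16)x^2 + (63033/16)x - 229493/64
so W g − (-3)·g = -(5/4)x^7 - 9x^5 - (2/3)x^3 = f ✓

g(x) = -(5/8)x^7 + (35/16)x^6 - (141/8)x^5 + (2285/32)x^4 - (3169/12)x^3 + (11543/16)x^2 - (21011/16)x + 229493/192


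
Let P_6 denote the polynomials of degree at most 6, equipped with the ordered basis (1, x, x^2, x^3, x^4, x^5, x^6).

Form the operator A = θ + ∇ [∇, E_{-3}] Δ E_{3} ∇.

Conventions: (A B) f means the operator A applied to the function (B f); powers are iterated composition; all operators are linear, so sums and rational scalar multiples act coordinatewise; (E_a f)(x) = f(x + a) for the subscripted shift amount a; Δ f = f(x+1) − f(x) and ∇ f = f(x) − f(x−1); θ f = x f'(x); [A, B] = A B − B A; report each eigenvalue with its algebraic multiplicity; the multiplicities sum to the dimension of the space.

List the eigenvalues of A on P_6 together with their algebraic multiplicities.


λ = 0 (multiplicity 1), λ = 1 (multiplicity 1), λ = 2 (multiplicity 1), λ = 3 (multiplicity 1), λ = 4 (multiplicity 1), λ = 5 (multiplicity 1), λ = 6 (multiplicity 1)

image of 1: 0
image of x: x
image of x^2: 2x^2
image of x^3: 3x^3
image of x^4: 4x^4
image of x^5: 5x^5
image of x^6: 6x^6
the matrix is upper triangular; its diagonal is (0, 1, 2, 3, 4, 5, 6)
for a triangular matrix the eigenvalues are the diagonal entries, with algebraic multiplicity their repetition count


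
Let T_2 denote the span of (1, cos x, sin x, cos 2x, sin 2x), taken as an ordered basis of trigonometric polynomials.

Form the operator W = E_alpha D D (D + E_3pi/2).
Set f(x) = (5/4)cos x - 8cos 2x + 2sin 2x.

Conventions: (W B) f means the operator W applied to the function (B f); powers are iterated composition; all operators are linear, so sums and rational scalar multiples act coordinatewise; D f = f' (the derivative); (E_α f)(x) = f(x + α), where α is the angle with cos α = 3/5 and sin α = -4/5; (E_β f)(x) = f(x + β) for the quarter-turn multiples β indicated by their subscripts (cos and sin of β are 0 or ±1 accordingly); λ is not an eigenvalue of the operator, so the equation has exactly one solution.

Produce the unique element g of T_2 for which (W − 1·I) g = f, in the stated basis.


the result is g(x) = -(5/4)cos x + (24/29)cos 2x - (2/29)sin 2x

write g with unknown coordinates in the stated basis and equate coefficients in (W − 1·I) g = f
solving from the highest basis element down gives g = -(5/4)cos x + (24/29)cos 2x - (2/29)sin 2x
check: W g = -(208/29)cos 2x + (56/29)sin 2x
so W g − 1·g = (5/4)cos x - 8cos 2x + 2sin 2x = f ✓


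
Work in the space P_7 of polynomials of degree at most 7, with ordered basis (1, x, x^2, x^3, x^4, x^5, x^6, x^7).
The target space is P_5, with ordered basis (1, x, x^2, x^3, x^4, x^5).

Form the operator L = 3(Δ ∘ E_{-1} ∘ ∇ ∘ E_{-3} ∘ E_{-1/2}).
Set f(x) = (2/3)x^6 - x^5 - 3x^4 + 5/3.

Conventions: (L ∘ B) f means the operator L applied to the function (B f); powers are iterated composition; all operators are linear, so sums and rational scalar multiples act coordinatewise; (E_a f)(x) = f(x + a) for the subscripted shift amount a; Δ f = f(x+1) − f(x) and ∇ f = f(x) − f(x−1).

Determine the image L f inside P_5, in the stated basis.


E_{-1/2} f = (2/3)x^6 - 3x^5 + 2x^4 + (11/6)x^3 - (21/8)x^2 + (17/16)x + 73/48
E_{-3} E_{-1/2} f = (2/3)x^6 - 15x^5 + 137x^4 - (3913/6)x^3 + (13671/8)x^2 - (37387/16)x + 31253/24
∇ (E_{-3} ∘ E_{-1/2}) f = 4x^5 - 85x^4 + (2134/3)x^3 - (5877/2)x^2 + (24005/4)x - 232819/48
E_{-1} ∇ (E_{-3} ∘ E_{-1/2}) f = 4x^5 - 105x^4 + (3274/3)x^3 - (11245/2)x^2 + (57489/4)x - 700343/48
Δ (E_{-1} ∘ ∇) (E_{-3} ∘ E_{-1/2}) f = 20x^4 - 380x^3 + 2684x^2 - 8371x + 116881/12
(3(Δ ∘ E_{-1} ∘ ∇ ∘ E_{-3} ∘ E_{-1/2})) f = 60x^4 - 1140x^3 + 8052x^2 - 25113x + 116881/4

g(x) = 60x^4 - 1140x^3 + 8052x^2 - 25113x + 116881/4


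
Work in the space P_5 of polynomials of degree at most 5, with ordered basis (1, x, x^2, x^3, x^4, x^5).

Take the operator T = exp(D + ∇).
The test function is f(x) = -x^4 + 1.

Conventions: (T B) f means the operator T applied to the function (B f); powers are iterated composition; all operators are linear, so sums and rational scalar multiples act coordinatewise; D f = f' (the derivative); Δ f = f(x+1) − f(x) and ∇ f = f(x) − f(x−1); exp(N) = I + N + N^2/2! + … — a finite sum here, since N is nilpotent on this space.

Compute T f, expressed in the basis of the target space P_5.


the result is g(x) = -x^4 - 8x^3 - 18x^2 - 12x - 1

order-1 term: -8x^3 + 6x^2 - 4x + 1
order-2 term: -24x^2 + 24x - 11
order-3 term: -32x + 24
order-4 term: -16
the series for exp(D + ∇) f terminates at order 4
exp(D + ∇) f = -x^4 - 8x^3 - 18x^2 - 12x - 1
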